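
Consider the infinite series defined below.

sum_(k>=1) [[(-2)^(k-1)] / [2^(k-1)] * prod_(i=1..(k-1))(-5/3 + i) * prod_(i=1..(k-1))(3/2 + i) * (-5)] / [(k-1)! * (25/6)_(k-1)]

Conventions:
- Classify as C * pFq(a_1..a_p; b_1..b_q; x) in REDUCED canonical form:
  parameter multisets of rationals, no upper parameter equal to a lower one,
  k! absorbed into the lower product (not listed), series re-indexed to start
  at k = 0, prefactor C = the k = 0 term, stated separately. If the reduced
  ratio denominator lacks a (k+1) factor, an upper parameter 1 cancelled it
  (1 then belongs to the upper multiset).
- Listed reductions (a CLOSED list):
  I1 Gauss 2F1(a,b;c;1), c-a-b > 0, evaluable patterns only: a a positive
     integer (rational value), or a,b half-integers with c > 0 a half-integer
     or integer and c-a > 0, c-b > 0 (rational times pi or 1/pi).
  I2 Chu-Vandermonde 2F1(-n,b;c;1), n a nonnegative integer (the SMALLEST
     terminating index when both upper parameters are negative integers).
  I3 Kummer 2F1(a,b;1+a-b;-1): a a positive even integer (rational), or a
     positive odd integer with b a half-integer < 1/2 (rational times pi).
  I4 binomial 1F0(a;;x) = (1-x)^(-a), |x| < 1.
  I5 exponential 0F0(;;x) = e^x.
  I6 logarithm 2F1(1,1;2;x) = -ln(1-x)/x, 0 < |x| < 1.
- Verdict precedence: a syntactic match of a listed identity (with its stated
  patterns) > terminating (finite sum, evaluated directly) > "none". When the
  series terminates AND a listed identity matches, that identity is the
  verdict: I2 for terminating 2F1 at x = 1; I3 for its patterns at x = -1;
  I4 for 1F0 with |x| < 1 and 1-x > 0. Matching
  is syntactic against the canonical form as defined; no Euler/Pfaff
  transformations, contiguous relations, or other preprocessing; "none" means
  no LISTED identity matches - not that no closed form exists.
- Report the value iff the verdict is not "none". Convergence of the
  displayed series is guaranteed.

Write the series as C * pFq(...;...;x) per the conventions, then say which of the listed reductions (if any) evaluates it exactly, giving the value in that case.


Prefactor -5, argument -1: 2F1 with upper {-2/3, 5/2} over lower {25/6}. Verdict: none. A 2F1 with upper {-2/3, 5/2} fits none of I1-I6 at x = -1; the sum runs forever.

Key step: t_0 being -5, the running product (C = -5) telescopes to a rising factorial.
Ratio: r(k) = (-1) * (k-2/3) (k+5/2) / [(k+25/6) (k+1)] ; factor over Q: parameters, x = (-1), and C = -5.


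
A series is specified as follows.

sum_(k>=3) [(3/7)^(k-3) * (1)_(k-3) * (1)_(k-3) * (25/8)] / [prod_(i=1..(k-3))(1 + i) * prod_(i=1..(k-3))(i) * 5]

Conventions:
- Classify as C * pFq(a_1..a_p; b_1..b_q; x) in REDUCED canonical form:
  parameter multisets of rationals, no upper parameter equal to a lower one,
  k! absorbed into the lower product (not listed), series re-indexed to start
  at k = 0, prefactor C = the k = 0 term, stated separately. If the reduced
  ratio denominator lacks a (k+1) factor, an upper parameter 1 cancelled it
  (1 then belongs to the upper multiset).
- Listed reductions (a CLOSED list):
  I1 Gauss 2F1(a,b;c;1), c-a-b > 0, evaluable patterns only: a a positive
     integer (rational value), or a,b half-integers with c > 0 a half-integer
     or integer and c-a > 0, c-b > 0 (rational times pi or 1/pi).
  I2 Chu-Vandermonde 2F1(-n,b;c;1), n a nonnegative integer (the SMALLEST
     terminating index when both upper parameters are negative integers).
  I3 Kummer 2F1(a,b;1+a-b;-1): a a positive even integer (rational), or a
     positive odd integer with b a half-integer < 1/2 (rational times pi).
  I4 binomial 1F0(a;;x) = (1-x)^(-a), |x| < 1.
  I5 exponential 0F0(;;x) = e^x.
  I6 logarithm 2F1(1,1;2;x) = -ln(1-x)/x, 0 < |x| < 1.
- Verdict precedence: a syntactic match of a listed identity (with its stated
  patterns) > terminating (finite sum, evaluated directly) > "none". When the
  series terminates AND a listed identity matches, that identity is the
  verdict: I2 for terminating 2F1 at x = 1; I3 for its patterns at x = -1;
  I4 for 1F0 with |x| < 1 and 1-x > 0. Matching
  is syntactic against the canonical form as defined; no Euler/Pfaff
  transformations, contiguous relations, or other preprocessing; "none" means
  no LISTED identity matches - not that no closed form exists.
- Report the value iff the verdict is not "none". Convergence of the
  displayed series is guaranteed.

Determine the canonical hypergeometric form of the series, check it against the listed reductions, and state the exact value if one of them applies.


Key step: x = (3/7) and the product of the first k integers (C = 5/8) is k!.
Adjacent-term ratio: r(k) = (3/7) * (k+1) (k+1) / [(k+2) (k+1)] - rational; roots negated = parameters, x = (3/7), C = 5/8.

This is 5/8 * 2F1(1, 1; 2; 3/7) in reduced canonical form. Verdict (x = 3/7): the I6 logarithm reduction applies (the logarithm: parameters (1,1;2), x = 3/7). Its exact value is (-35/24) * ln(4/7).


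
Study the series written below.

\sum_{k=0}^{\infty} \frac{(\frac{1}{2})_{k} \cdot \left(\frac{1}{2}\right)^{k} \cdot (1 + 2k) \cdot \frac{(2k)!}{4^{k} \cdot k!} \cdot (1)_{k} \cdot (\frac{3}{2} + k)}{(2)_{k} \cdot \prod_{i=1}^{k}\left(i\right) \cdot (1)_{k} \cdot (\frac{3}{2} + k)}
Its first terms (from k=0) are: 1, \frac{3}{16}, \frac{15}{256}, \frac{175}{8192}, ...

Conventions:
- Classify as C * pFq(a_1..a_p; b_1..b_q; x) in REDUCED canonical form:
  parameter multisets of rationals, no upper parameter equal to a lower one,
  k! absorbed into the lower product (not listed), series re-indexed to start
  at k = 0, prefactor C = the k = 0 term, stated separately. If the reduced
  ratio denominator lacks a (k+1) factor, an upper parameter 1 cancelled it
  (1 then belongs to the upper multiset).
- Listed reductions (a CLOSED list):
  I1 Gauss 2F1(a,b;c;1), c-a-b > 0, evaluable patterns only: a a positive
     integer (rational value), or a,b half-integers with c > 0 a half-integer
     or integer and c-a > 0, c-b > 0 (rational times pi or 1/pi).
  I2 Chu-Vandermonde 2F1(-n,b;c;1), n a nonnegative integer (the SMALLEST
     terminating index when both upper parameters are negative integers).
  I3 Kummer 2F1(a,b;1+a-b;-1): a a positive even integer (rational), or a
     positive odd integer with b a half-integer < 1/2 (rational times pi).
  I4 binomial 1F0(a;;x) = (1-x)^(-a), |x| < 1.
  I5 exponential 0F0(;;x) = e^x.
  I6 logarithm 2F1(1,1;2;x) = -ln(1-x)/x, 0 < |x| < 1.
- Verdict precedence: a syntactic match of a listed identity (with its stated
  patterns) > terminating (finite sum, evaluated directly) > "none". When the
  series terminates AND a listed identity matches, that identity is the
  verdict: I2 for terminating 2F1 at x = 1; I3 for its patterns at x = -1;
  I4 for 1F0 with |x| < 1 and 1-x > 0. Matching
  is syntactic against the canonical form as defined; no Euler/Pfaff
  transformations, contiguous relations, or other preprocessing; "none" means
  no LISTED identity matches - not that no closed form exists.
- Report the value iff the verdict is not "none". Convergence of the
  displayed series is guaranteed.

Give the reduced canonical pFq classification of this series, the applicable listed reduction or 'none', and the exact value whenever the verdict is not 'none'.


Canonical form: C = 1 times 2F1 with upper {\frac{1}{2}, \frac{3}{2}}, lower {2}, x = \frac{1}{2}. Verdict: none (x = \frac{1}{2}): each listed identity misses the multisets {\frac{1}{2}, \frac{3}{2}} ; {2}.

First insight: t_0 being 1, the product of the first k integers (prefactor 1) is k!.
Term ratio: r(k) = \frac{1}{2} * (k+\frac{1}{2}) (k+\frac{3}{2}) / [(k+2) (k+1)] - rational in k, leading ratio \frac{1}{2}; with t_0 = 1, classification follows.


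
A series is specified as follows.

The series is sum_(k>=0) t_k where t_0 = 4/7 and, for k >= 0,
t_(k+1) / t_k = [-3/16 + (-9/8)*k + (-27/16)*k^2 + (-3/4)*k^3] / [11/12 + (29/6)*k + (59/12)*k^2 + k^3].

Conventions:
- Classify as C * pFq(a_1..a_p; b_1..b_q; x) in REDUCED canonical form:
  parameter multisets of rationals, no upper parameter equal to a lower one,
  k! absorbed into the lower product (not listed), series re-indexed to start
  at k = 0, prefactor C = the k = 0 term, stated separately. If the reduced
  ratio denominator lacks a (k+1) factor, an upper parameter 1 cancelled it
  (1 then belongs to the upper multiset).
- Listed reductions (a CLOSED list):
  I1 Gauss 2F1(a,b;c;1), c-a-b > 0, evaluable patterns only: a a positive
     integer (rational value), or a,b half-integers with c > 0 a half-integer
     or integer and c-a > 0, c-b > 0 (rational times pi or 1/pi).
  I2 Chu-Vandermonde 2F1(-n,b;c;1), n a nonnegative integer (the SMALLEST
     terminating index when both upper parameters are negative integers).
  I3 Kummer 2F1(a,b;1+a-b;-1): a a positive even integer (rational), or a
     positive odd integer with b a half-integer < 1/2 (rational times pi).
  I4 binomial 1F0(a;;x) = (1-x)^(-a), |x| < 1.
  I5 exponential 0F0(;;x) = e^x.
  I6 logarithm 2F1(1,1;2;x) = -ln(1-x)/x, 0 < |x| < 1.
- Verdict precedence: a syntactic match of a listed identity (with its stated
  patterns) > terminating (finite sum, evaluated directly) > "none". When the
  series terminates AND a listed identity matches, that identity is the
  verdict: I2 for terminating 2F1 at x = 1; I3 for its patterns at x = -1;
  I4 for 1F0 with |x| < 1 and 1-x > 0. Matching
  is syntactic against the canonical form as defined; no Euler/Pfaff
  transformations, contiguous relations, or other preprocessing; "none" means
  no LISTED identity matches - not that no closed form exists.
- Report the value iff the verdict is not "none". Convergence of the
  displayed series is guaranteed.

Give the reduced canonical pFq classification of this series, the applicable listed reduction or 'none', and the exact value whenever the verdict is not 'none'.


With C = 4/7: the canonical form is 2F1(1, 1; 11/3; -3/4). Verdict: none here - no I1-I6 shape fits x = -3/4 with lower {11/3}.

Key step: t_0 = 4/7 here, and the parameter 1/4 appears in both the upper and lower lists and cancels.
Step ratio: r(k) = (-3/4) * (k+1) (k+1) / [(k+11/3) (k+1)] - rational in k. x = (-3/4); t_0 = 4/7; negate the roots.


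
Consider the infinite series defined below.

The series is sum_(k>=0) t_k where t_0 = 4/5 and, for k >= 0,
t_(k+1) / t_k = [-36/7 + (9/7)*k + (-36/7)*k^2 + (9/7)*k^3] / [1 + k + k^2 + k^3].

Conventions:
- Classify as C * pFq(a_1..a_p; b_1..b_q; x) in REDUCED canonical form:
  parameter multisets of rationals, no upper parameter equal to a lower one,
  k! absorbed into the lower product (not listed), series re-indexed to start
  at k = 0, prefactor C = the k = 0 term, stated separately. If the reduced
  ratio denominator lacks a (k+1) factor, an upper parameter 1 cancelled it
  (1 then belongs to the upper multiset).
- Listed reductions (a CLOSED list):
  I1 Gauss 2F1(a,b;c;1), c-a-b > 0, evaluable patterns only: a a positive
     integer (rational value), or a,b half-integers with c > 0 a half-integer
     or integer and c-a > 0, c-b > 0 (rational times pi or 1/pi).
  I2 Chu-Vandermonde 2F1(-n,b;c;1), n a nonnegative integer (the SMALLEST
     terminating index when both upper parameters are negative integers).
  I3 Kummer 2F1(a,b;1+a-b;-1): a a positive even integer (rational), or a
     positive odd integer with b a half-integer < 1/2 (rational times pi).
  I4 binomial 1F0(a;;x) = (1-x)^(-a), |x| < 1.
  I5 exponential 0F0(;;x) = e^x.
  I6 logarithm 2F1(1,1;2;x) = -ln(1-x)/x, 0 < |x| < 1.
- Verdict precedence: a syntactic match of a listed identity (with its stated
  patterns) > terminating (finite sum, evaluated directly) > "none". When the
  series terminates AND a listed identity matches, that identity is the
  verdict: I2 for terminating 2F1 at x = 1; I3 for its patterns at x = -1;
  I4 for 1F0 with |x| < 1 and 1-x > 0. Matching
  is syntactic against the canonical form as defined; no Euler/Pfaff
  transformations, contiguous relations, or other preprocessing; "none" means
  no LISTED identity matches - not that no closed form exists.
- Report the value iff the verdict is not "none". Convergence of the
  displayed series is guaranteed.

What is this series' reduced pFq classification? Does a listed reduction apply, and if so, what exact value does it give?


The series (x = 9/7) is 1F0: upper {-4}, lower {-}, prefactor 4/5. Verdict: terminating - upper -4 stops the sum at k = 4; the 5 terms are added exactly. Hence: 64/12005.

Key step: t_0 being 4/5, cancel k^2 + 1 from the displayed ratio first; then C = 4/5.
Step ratio: r(k) = (9/7) * (k-4) / [(k+1)] - poly over poly, x = (9/7) from leading terms; C = 4/5 at k = 0.


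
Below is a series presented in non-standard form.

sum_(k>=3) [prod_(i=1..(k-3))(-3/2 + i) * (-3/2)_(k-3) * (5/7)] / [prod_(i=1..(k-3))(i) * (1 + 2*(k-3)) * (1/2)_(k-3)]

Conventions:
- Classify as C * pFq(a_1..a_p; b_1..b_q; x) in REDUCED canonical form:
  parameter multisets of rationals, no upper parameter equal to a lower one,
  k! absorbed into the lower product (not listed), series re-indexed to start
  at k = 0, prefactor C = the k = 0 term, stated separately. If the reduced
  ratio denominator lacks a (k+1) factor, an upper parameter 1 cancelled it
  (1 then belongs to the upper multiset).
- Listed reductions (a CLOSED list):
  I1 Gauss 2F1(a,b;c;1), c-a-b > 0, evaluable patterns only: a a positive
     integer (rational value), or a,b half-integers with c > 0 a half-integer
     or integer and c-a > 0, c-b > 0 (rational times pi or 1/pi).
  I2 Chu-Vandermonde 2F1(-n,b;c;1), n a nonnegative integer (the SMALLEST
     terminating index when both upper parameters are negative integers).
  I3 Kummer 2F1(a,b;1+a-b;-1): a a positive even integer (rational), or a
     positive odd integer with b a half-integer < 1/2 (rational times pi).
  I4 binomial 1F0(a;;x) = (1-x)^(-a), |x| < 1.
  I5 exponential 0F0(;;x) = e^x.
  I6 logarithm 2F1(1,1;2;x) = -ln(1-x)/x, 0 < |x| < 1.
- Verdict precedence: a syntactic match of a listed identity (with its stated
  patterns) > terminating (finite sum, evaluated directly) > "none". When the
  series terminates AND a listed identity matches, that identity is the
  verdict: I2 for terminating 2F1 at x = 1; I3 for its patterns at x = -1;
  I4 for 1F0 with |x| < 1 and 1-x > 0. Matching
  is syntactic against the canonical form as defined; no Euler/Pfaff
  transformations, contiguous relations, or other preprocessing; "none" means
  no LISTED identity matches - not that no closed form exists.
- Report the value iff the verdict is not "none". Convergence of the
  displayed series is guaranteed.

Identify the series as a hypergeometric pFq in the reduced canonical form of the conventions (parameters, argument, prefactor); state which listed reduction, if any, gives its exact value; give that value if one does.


Key observation: with t_0 = 5/7, the lower (2k+1) factor (C = 5/7) shifts a half-integer Pochhammer.
Consecutive-term ratio: r(k) = 1 * (k-3/2) (k-1/2) / [(k+3/2) (k+1)] ; factor over Q: parameters, x = 1, and C = 5/7.

The series (x = 1) is 2F1: upper {-3/2, -1/2}, lower {3/2}, prefactor 5/7. Verdict (x = 1): Gauss's theorem I1 (half-integer case) applies (x = 1; upper {-3/2, -1/2} half-integers, c = 3/2 in the evaluable pattern). Hence: (75/224) * pi.


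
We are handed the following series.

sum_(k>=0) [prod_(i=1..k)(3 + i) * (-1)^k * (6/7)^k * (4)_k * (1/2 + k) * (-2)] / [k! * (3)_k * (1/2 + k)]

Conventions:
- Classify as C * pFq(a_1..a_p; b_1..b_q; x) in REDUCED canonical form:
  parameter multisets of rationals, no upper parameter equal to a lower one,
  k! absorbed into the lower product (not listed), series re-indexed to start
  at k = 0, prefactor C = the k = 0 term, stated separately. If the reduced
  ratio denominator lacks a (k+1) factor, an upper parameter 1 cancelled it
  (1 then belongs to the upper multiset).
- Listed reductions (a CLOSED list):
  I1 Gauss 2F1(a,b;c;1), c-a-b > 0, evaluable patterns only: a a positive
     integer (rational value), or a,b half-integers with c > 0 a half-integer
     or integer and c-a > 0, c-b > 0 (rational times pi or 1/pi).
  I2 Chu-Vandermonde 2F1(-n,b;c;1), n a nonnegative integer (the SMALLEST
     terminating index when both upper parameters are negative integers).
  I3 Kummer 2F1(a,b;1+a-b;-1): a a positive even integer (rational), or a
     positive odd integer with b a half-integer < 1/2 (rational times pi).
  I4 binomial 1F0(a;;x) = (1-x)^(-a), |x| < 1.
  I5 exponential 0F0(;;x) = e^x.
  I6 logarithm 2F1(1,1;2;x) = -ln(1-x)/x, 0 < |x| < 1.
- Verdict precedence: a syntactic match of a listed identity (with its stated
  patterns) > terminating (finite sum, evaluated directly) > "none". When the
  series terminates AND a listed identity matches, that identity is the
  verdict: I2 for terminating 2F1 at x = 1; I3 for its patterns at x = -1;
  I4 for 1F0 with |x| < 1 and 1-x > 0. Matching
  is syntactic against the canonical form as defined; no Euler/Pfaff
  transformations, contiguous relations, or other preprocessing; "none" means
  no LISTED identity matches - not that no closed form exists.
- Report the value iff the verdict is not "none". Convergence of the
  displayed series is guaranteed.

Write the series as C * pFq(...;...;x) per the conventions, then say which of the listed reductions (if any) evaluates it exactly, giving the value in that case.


With C = -2: the canonical form is 2F1(4, 4; 3; -6/7). Verdict: none - this 2F1 at x = -6/7 matches no listed pattern, and upper {4, 4} holds no stopper.

Structural cue: t_0 = -2 here, and striking the common factor k + 1/2 reduces the term (C = -2, x = -6/7).
Ratio: r(k) = (-6/7) * (k+4) (k+4) / [(k+3) (k+1)] - rational in k. x = (-6/7); t_0 = -2; negate the roots.


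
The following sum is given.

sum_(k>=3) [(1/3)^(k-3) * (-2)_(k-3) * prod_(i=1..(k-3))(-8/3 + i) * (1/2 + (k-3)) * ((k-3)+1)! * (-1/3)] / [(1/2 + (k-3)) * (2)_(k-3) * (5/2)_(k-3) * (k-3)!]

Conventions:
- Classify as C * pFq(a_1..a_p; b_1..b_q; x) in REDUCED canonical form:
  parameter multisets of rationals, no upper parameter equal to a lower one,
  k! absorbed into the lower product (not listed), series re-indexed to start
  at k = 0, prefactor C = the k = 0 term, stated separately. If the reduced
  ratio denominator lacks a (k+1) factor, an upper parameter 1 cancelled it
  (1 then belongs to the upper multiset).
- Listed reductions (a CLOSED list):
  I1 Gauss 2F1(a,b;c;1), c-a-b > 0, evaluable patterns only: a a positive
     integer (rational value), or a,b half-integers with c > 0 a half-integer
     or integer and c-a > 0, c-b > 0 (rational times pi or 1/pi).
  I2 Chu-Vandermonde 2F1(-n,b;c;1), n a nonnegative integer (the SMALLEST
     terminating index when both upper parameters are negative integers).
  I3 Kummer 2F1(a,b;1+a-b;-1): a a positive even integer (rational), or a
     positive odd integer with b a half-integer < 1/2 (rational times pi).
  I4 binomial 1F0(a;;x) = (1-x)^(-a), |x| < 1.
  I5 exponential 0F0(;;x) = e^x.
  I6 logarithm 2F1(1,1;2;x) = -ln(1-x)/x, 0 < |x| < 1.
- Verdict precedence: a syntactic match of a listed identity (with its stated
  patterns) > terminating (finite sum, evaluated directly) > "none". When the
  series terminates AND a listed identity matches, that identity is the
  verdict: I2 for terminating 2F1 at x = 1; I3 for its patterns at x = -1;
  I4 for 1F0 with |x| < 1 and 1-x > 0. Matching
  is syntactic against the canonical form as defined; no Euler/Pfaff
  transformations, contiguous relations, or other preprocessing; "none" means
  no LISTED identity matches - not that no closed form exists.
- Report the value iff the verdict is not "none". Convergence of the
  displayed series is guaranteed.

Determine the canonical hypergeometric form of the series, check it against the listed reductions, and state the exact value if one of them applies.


At argument 1/3: a 2F1 with upper {-2, -5/3}, lower {5/2}, scaled by C = -1/3. Verdict: terminating - the sum ends at index 2 because -2 is a negative integer; exact evaluation follows. Its exact value is -827/1701.

Structural cue: t_0 being -1/3, the factorial ratio (prefactor -1/3) (k+a-1)!/(a-1)! is a rising factorial (a)_k.
Step ratio: r(k) = (1/3) * (k-2) (k-5/3) / [(k+5/2) (k+1)] - rational; roots negated = parameters, x = (1/3), C = -1/3.


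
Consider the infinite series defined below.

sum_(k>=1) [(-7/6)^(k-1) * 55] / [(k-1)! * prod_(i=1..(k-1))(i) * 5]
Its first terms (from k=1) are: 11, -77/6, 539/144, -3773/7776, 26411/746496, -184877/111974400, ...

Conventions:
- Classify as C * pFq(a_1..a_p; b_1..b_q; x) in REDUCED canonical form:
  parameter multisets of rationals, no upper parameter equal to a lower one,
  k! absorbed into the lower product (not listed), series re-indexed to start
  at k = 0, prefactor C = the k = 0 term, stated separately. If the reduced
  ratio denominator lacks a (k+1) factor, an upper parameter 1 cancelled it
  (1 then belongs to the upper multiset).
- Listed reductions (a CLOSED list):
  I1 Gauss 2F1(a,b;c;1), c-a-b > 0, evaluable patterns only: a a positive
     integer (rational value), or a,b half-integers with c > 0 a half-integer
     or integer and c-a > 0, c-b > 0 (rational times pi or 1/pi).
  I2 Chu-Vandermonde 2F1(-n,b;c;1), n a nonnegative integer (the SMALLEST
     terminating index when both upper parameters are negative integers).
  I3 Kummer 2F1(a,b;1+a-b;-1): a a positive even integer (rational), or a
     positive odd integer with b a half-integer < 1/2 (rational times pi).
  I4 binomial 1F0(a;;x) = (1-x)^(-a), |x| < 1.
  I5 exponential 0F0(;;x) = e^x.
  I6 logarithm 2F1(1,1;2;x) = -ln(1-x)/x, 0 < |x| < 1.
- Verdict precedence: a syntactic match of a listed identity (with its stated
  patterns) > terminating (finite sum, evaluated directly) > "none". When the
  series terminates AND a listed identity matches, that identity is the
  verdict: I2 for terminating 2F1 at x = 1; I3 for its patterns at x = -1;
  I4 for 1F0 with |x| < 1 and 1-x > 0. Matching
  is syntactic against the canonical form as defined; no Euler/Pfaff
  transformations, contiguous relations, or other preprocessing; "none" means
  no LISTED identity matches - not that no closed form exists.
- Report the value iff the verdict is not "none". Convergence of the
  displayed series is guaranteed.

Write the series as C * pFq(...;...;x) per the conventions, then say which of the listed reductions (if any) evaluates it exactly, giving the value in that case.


Reduced: x = -7/6, 0F1, upper = {-}, lower = {1}, C = 11. Verdict: none (x = -7/6): each listed identity misses the multisets {-} ; {1}.

The tell: x = (-7/6) and the denominator's factorial ratio (prefactor 11) is a lower Pochhammer.
Step ratio: r(k) = (-7/6) * 1 / [(k+1) (k+1)] - rational; roots negated = parameters, x = (-7/6), C = 11.


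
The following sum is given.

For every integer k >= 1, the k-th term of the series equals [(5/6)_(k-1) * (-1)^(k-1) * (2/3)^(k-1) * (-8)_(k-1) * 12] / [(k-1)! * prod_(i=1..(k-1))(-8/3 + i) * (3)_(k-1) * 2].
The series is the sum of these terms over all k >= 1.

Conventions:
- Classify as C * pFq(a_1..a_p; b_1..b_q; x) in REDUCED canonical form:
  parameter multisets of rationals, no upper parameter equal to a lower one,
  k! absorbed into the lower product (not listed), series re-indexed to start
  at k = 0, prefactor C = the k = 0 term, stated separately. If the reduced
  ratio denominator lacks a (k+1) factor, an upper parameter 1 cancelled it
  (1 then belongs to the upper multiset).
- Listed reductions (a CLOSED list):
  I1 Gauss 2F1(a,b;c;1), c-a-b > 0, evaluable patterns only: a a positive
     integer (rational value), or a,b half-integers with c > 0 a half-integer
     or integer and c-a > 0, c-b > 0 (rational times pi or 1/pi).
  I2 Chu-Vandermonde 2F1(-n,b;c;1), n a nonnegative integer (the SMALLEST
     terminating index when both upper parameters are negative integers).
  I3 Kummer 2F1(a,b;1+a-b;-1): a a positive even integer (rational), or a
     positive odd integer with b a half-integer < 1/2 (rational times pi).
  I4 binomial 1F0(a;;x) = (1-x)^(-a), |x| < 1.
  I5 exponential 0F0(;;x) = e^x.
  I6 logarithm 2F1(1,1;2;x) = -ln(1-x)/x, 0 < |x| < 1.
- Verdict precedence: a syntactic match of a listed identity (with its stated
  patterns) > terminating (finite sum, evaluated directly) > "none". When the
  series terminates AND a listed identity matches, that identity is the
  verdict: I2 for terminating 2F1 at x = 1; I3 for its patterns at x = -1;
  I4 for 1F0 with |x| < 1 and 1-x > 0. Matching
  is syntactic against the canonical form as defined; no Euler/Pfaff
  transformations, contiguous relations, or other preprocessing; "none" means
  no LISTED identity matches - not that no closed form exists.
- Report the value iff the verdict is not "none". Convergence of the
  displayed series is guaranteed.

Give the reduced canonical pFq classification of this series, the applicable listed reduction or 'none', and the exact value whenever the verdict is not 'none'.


With C = 6: the canonical form is 2F2(-8, 5/6; -5/3, 3; -2/3). Verdict: terminating - no listed pattern fits, but -8 in the upper list cuts the series at k = 8; direct evaluation. Hence: 19134522982411/507915878400.

First insight: x = (-2/3) and the (-1)^k factor (prefactor 6) folds into the argument's sign.
Ratio: r(k) = (-2/3) * (k-8) (k+5/6) / [(k-5/3) (k+3) (k+1)] - rational in k. x = (-2/3); t_0 = 6; negate the roots.


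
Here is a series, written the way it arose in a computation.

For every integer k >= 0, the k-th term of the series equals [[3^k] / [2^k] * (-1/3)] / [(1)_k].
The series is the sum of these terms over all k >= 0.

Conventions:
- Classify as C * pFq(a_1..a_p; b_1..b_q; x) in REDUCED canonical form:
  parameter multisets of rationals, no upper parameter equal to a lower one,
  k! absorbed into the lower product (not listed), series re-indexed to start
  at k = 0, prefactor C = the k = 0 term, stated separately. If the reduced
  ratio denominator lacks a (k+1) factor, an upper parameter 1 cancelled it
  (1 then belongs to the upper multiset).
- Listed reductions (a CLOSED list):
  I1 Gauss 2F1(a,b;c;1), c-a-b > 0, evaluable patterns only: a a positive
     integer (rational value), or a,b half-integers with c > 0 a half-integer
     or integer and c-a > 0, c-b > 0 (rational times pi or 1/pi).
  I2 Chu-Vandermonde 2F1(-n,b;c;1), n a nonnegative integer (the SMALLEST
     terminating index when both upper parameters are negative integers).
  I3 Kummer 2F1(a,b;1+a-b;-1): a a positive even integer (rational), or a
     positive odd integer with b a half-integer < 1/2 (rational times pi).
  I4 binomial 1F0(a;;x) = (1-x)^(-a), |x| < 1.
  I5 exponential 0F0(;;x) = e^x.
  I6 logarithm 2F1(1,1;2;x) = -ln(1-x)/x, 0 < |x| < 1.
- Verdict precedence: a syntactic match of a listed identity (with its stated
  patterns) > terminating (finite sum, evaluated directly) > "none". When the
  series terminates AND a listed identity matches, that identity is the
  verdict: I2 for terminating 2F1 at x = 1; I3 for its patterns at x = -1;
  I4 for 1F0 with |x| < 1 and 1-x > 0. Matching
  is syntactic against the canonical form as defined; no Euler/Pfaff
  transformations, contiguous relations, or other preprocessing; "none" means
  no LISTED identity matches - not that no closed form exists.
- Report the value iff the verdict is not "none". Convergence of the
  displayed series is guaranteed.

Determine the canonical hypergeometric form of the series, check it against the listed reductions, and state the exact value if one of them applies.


Prefactor -1/3, argument 3/2: 0F0 with upper {-} over lower {-}. Verdict at x = 3/2: the exponential series (I5) matches (the 0F0 exponential series at x = 3/2). Its exact value is (-1/3) * e^(3/2).

First insight: from the first term -1/3: the two k-th powers (C = -1/3, x = 3/2) combine into one argument.
Adjacent-term ratio: r(k) = (3/2) * 1 / [(k+1)] - rational in k. x = (3/2); t_0 = -1/3; negate the roots.


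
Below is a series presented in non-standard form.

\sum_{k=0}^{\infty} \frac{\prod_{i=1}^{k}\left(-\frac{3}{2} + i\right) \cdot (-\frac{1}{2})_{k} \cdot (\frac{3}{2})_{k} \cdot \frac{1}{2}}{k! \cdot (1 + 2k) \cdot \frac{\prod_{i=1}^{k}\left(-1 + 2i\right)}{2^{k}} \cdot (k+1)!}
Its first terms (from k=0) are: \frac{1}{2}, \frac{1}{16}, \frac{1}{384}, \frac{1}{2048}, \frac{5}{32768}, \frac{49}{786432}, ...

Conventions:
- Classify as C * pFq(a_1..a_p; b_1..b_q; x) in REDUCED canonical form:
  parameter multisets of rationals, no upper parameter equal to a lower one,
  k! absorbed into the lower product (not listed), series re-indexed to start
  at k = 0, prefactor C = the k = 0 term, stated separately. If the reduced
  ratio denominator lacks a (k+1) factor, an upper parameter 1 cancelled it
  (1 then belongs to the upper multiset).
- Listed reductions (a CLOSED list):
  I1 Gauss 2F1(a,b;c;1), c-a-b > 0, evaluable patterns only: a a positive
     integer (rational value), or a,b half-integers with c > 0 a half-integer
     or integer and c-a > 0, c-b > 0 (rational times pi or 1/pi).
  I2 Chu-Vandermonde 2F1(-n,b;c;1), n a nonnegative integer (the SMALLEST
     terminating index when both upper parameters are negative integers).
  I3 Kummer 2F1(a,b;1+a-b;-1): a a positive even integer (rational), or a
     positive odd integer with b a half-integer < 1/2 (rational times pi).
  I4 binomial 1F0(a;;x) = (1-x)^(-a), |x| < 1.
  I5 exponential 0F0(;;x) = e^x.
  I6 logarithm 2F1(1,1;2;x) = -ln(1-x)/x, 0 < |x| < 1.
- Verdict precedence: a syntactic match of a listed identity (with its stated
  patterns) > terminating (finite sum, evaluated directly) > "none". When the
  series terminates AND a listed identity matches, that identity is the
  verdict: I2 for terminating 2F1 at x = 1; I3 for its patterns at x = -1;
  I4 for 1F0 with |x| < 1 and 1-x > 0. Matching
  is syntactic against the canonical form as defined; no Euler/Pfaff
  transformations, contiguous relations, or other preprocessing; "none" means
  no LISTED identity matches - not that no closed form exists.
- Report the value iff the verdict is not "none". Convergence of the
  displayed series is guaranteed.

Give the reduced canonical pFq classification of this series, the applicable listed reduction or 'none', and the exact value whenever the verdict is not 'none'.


Key step: with t_0 = \frac{1}{2}, the running product (C = 1/2, x = 1) telescopes to a rising factorial.
Ratio: r(k) = 1 * (k-\frac{1}{2}) (k-\frac{1}{2}) / [(k+2) (k+1)] - poly over poly, x = 1 from leading terms; C = \frac{1}{2} at k = 0.

With C = \frac{1}{2}: the canonical form is 2F1(-\frac{1}{2}, -\frac{1}{2}; 2; 1). Verdict: the half-integer Gauss pattern (I1) applies (x = 1; upper {-\frac{1}{2}, -\frac{1}{2}} half-integers, c = 2 in the evaluable pattern). Value: \frac{16}{9} / \pi.


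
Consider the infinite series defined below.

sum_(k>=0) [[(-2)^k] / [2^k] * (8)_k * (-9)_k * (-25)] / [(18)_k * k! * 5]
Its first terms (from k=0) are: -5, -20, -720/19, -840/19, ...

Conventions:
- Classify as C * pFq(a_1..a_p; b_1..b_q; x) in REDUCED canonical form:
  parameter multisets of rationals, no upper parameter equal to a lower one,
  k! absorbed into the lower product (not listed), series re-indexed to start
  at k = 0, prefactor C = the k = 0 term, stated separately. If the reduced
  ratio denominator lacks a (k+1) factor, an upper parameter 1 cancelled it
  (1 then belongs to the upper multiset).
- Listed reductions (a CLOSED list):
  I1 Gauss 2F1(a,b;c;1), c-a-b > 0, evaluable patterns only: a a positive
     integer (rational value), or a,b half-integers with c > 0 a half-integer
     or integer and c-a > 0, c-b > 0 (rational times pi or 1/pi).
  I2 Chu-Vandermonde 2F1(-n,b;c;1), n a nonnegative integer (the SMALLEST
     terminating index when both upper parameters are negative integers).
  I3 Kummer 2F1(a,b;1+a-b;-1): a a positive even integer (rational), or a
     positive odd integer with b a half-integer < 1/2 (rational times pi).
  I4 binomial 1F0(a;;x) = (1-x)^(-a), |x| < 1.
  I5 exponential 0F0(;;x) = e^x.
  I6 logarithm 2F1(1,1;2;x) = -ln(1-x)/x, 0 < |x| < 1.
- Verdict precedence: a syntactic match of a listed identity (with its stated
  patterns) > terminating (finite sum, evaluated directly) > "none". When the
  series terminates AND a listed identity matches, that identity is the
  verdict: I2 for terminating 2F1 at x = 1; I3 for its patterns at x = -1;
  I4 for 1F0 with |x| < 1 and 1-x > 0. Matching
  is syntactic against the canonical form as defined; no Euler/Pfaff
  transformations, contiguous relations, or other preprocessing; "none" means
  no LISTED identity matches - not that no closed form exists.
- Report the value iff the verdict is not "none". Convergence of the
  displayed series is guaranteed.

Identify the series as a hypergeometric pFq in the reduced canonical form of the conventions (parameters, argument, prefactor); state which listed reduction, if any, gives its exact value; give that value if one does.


Key observation: from the first term -5: the constant factors (C = -5) combine into one prefactor.
Term ratio: r(k) = (-1) * (k-9) (k+8) / [(k+18) (k+1)] - poly over poly, x = (-1) from leading terms; C = -5 at k = 0.

Classification (C = -5): 2F1 with upper {-9, 8}, lower {18}, argument x = -1. Verdict at x = -1: Kummer (I3) matches (x = -1; c = 18 equals 1+a-b for upper {-9, 8}: listed pattern). Sum: -170.


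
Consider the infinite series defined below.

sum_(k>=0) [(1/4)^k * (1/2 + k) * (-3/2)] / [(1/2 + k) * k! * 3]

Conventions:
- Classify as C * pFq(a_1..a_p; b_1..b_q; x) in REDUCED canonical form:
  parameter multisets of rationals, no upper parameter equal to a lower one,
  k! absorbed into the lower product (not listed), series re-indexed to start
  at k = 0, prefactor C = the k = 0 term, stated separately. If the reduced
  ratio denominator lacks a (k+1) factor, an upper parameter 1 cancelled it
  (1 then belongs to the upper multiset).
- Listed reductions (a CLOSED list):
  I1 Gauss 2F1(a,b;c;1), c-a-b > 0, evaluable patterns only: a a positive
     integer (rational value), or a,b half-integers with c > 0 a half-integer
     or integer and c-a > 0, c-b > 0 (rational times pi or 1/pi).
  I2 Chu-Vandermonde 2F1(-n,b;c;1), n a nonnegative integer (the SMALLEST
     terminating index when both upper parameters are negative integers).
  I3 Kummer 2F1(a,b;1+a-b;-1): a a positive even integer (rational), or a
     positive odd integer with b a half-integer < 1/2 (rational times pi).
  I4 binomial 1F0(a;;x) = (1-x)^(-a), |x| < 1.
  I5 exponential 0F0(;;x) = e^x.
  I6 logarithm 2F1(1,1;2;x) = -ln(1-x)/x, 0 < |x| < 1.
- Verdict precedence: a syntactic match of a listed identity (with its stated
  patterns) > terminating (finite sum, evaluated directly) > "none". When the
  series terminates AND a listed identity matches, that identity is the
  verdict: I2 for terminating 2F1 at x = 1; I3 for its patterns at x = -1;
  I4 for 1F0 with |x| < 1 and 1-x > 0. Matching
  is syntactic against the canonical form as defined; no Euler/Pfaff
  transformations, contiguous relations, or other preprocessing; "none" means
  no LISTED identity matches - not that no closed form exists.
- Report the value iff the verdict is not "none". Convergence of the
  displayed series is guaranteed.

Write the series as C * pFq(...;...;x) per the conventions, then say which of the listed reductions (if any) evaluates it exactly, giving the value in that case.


Prefactor -1/2, argument 1/4: 0F0 with upper {-} over lower {-}. Verdict: the exponential series (I5) applies (the 0F0 exponential series at x = 1/4). Exact value: (-1/2) * e^(1/4).

Key step: x = (1/4) and the constant factors (prefactor -1/2) combine into one prefactor.
Consecutive-term ratio: r(k) = (1/4) * 1 / [(k+1)] - poly over poly, x = (1/4) from leading terms; C = -1/2 at k = 0.


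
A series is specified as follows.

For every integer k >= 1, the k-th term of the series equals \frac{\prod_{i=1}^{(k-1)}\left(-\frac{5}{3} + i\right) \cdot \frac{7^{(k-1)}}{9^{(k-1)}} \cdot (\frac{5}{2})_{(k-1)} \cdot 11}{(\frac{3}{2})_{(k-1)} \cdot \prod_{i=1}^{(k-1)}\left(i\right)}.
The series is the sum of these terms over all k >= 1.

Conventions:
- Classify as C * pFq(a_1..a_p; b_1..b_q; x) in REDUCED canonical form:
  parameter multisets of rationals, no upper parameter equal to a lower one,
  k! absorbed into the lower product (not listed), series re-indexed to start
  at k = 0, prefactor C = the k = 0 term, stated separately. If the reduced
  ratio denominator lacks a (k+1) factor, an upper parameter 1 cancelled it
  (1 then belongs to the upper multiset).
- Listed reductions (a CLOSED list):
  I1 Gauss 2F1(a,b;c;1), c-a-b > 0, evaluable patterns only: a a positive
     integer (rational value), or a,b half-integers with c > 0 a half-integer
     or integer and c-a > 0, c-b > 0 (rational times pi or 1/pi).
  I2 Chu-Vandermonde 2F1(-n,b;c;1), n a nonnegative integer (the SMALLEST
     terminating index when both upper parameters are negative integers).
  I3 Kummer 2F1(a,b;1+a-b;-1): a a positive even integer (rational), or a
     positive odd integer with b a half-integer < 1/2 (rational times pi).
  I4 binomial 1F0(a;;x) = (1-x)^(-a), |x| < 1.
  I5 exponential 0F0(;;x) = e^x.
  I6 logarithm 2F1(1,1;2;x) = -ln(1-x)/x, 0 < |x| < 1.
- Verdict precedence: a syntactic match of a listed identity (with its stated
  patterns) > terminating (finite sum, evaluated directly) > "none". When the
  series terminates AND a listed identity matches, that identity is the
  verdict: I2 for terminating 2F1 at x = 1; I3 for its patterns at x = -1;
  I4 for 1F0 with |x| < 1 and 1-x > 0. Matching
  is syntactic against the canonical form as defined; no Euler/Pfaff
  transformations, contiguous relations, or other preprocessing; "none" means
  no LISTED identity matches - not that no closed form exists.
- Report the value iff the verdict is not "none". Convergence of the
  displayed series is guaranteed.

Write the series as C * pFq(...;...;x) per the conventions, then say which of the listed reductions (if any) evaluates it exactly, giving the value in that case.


The tell: x = \frac{7}{9} and the product of the first k integers (C = 11) is k!.
Ratio: r(k) = \frac{7}{9} * (k-\frac{2}{3}) (k+\frac{5}{2}) / [(k+\frac{3}{2}) (k+1)] - poly over poly, x = \frac{7}{9} from leading terms; C = 11 at k = 0.

Canonical form: C = 11 times 2F1 with upper {-\frac{2}{3}, \frac{5}{2}}, lower {\frac{3}{2}}, x = \frac{7}{9}. Verdict: no listed reduction: x = \frac{7}{9} and upper {-\frac{2}{3}, \frac{5}{2}} fail every I1-I6 pattern.


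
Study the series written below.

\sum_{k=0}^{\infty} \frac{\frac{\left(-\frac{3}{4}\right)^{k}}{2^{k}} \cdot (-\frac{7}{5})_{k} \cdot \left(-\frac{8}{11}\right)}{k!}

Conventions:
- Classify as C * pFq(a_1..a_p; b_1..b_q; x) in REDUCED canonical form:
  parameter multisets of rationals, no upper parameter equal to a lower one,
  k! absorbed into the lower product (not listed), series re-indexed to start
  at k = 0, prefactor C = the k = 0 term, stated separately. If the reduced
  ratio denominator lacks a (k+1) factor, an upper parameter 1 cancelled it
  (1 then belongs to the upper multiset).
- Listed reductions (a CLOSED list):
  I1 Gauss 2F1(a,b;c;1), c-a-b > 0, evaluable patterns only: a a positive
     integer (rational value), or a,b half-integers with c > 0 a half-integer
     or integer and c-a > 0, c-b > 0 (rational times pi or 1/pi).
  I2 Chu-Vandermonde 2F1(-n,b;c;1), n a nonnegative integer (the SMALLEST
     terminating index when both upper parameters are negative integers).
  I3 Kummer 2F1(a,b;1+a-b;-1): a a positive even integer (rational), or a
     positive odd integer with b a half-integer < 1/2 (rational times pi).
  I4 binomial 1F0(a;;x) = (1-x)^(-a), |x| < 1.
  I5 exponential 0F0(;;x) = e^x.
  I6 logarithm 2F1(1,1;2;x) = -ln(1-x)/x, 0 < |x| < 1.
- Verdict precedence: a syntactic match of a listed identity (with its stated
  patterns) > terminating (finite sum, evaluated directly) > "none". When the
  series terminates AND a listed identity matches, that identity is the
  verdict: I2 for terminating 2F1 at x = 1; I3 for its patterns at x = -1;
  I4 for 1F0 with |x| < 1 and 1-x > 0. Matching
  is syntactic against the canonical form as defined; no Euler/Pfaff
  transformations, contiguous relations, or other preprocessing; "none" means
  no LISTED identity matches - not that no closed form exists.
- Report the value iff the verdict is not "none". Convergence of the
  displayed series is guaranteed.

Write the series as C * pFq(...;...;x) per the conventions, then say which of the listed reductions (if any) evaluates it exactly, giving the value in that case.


x = -\frac{3}{8} here; the reduced form reads 1F0, upper {-\frac{7}{5}}, lower {-}, C = -\frac{8}{11}. Verdict: the I4 binomial reduction matches (the 1F0 binomial series: exponent 7/5, x = -\frac{3}{8}). Its exact value is \left(-\frac{8}{11}\right) \cdot \left(\frac{11}{8}\right)^{\frac{7}{5}}.

Structural cue: t_0 being -\frac{8}{11}, the two k-th powers (C = -8/11) combine into one argument.
Adjacent-term ratio: r(k) = -\frac{3}{8} * (k-\frac{7}{5}) / [(k+1)] - rational in k, leading ratio -\frac{3}{8}; with t_0 = -\frac{8}{11}, classification follows.
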